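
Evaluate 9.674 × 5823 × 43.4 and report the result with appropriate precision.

2.44 × 10⁶

9.674 × 5823 × 43.4 = 2444795.8668
Multiplication/division keeps the fewest significant figures: 9.674 → 4 s.f., 5823 → 4 s.f., 43.4 → 3 s.f.; limit is 3.
Rounded to 3 significant figures: 2.44 × 10⁶.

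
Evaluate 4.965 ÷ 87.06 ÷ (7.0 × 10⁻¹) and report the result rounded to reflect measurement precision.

0.081

4.965 ÷ 87.06 ÷ (7.0 × 10⁻¹) = 0.0814709067638…
Multiplication/division keeps the fewest significant figures: 4.965 → 4 s.f., 87.06 → 4 s.f., 7.0 × 10⁻¹ → 2 s.f.; limit is 2.
Rounded to 2 significant figures: 0.081.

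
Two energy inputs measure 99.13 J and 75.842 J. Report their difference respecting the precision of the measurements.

99.13 J − 75.842 J = 23.288 J.
Addition/subtraction keeps the fewest decimal places: 99.13 → 2 decimal places, 75.842 → 3 decimal places; limit is 2.
Rounded to 2 decimal places: 23.29 J.

23.29 J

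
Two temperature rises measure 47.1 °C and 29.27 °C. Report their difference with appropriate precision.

47.1 °C − 29.27 °C = 17.83 °C.
Addition/subtraction keeps the fewest decimal places: 47.1 → 1 decimal place, 29.27 → 2 decimal places; limit is 1.
Rounded to 1 decimal place: 17.8 °C.

17.8 °C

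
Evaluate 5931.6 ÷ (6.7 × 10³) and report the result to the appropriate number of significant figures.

5931.6 ÷ (6.7 × 10³) = 0.885313432836…
Multiplication/division keeps the fewest significant figures: 5931.6 → 5 s.f., 6.7 × 10³ → 2 s.f.; limit is 2.
Rounded to 2 significant figures: 0.89.

0.89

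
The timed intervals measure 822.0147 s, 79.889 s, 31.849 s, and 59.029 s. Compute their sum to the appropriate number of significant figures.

822.0147 s + 79.889 s + 31.849 s + 59.029 s = 992.7817 s.
Addition/subtraction keeps the fewest decimal places: 822.0147 → 4 decimal places, 79.889 → 3 decimal places, 31.849 → 3 decimal places, 59.029 → 3 decimal places; limit is 3.
Rounded to 3 decimal places: 992.782 s.

992.782 s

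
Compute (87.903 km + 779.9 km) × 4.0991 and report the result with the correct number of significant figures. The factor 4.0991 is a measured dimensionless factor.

3557 km

87.903 km + 779.9 km = 867.803 km; the sum is limited to 1 decimal place (4 s.f.).
Carrying full precision, 867.803 × 4.0991 = 3557.2112773 km; 4.0991 has 5 s.f., so the result keeps min(4, 5) = 4 s.f.
Rounded to 4 significant figures: 3557 km.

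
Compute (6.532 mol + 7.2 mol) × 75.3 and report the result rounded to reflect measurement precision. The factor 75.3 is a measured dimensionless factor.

1.03 × 10^3 mol

6.532 mol + 7.2 mol = 13.732 mol; the sum is limited to 1 decimal place (3 s.f.).
Carrying full precision, 13.732 × 75.3 = 1034.0196 mol; 75.3 has 3 s.f., so the result keeps min(3, 3) = 3 s.f.
Rounded to 3 significant figures: 1.03 × 10^3 mol.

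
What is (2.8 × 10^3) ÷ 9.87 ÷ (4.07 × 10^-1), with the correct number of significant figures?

7.0 × 10^2

(2.8 × 10^3) ÷ 9.87 ÷ (4.07 × 10^-1) = 697.021973618…
Multiplication/division keeps the fewest significant figures: 2.8 × 10^3 → 2 s.f., 9.87 → 3 s.f., 4.07 × 10^-1 → 3 s.f.; limit is 2.
Rounded to 2 significant figures: 7.0 × 10^2.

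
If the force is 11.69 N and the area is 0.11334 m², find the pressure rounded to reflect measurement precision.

pressure = 11.69 N ÷ 0.11334 m² = 103.140991706… Pa.
11.69 has 4 significant figures; 0.11334 has 5.
Division/multiplication keeps the fewest: 4 significant figures.
Rounded: 103.1 Pa.

103.1 Pa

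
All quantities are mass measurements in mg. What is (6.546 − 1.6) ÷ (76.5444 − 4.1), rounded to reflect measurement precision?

6.546 − 1.6 = 4.946, limited to 1 d.p. → 2 s.f.; 76.5444 − 4.1 = 72.4444, limited to 1 d.p. → 3 s.f.
Carrying full precision, 4.946 ÷ 72.4444 = 0.0682730480203…; keep min(2, 3) = 2 s.f.
Rounded to 2 significant figures: 0.068.

0.068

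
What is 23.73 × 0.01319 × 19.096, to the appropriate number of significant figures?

5.977

23.73 × 0.01319 × 19.096 = 5.9770231752
Multiplication/division keeps the fewest significant figures: 23.73 → 4 s.f., 0.01319 → 4 s.f., 19.096 → 5 s.f.; limit is 4.
Rounded to 4 significant figures: 5.977.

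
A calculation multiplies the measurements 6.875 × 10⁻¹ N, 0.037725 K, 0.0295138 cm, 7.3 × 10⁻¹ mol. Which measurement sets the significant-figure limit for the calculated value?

6.875 × 10⁻¹ N → 4 s.f.; 0.037725 K → 5 s.f.; 0.0295138 cm → 6 s.f.; 7.3 × 10⁻¹ mol → 2 s.f.
The fewest is 2 significant figures, from 7.3 × 10⁻¹ mol.

7.3 × 10⁻¹ mol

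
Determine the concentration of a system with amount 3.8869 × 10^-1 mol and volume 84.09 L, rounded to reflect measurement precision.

concentration = 3.8869 × 10^-1 mol ÷ 84.09 L = 0.00462230943037… mol/L.
3.8869 × 10^-1 has 5 significant figures; 84.09 has 4.
Division/multiplication keeps the fewest: 4 significant figures.
Rounded: 0.004622 mol/L.

0.004622 mol/L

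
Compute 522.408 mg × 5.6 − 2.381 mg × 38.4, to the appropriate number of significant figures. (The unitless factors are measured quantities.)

522.408 × 5.6 = 2925.4848 → 2.9 × 10³ mg (2 s.f., last digit at the 10^2 place).
2.381 × 38.4 = 91.4304 → 91.4 mg (3 s.f., last digit at the 10^-1 place).
Difference: 2834.0544 mg; keep the coarser place, 10^2.
Result: 2.8 × 10³ mg.

2.8 × 10³ mg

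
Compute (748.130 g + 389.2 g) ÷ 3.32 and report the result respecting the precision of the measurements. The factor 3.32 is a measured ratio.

748.130 g + 389.2 g = 1137.330 g; the sum is limited to 1 decimal place (5 s.f.).
Carrying full precision, 1137.330 ÷ 3.32 = 342.569277108… g; 3.32 has 3 s.f., so the result keeps min(5, 3) = 3 s.f.
Rounded to 3 significant figures: 343 g.

343 g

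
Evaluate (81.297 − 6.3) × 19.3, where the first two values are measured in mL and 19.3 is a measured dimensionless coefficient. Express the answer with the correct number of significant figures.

81.297 mL − 6.3 mL = 74.997 mL; the difference is limited to 1 decimal place (3 s.f.).
Carrying full precision, 74.997 × 19.3 = 1447.4421 mL; 19.3 has 3 s.f., so the result keeps min(3, 3) = 3 s.f.
Rounded to 3 significant figures: 1.45 × 10^3 mL.

1.45 × 10^3 mL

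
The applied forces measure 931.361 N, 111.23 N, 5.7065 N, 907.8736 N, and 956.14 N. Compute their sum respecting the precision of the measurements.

2912.31 N

931.361 N + 111.23 N + 5.7065 N + 907.8736 N + 956.14 N = 2912.3111 N.
Addition/subtraction keeps the fewest decimal places: 931.361 → 3 decimal places, 111.23 → 2 decimal places, 5.7065 → 4 decimal places, 907.8736 → 4 decimal places, 956.14 → 2 decimal places; limit is 2.
Rounded to 2 decimal places: 2912.31 N.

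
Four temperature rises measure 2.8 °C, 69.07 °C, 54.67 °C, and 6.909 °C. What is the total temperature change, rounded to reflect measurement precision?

133.4 °C

2.8 °C + 69.07 °C + 54.67 °C + 6.909 °C = 133.449 °C.
Addition/subtraction keeps the fewest decimal places: 2.8 → 1 decimal place, 69.07 → 2 decimal places, 54.67 → 2 decimal places, 6.909 → 3 decimal places; limit is 1.
Rounded to 1 decimal place: 133.4 °C.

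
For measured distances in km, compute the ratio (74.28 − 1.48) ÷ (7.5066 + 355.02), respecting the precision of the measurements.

2.008 × 10⁻¹

74.28 − 1.48 = 72.80, limited to 2 d.p. → 4 s.f.; 7.5066 + 355.02 = 362.5266, limited to 2 d.p. → 5 s.f.
Carrying full precision, 72.80 ÷ 362.5266 = 0.200812850698…; keep min(4, 5) = 4 s.f.
Rounded to 4 significant figures: 2.008 × 10⁻¹.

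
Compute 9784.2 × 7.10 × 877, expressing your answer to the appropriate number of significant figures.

9784.2 × 7.10 × 877 = 60923278.14
Multiplication/division keeps the fewest significant figures: 9784.2 → 5 s.f., 7.10 → 3 s.f., 877 → 3 s.f.; limit is 3.
Rounded to 3 significant figures: 6.09 × 10^7.

6.09 × 10^7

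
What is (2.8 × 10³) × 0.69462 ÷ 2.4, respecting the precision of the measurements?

8.1 × 10²

(2.8 × 10³) × 0.69462 ÷ 2.4 = 810.39
Multiplication/division keeps the fewest significant figures: 2.8 × 10³ → 2 s.f., 0.69462 → 5 s.f., 2.4 → 2 s.f.; limit is 2.
Rounded to 2 significant figures: 8.1 × 10².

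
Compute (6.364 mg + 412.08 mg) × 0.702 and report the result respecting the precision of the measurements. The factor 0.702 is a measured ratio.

2.94 × 10^2 mg

6.364 mg + 412.08 mg = 418.444 mg; the sum is limited to 2 decimal places (5 s.f.).
Carrying full precision, 418.444 × 0.702 = 293.747688 mg; 0.702 has 3 s.f., so the result keeps min(5, 3) = 3 s.f.
Rounded to 3 significant figures: 2.94 × 10^2 mg.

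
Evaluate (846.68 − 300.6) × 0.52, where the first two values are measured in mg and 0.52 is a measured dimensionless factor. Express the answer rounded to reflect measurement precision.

846.68 mg − 300.6 mg = 546.08 mg; the difference is limited to 1 decimal place (4 s.f.).
Carrying full precision, 546.08 × 0.52 = 283.9616 mg; 0.52 has 2 s.f., so the result keeps min(4, 2) = 2 s.f.
Rounded to 2 significant figures: 2.8 × 10² mg.

2.8 × 10² mg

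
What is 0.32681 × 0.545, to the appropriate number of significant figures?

0.32681 × 0.545 = 0.17811145
Multiplication/division keeps the fewest significant figures: 0.32681 → 5 s.f., 0.545 → 3 s.f.; limit is 3.
Rounded to 3 significant figures: 0.178.

0.178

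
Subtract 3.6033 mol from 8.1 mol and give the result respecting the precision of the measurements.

4.5 mol

8.1 mol − 3.6033 mol = 4.4967 mol.
Addition/subtraction keeps the fewest decimal places: 8.1 → 1 decimal place, 3.6033 → 4 decimal places; limit is 1.
Rounded to 1 decimal place: 4.5 mol.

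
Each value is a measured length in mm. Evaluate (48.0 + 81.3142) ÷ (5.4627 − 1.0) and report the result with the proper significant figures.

48.0 + 81.3142 = 129.3142, limited to 1 d.p. → 4 s.f.; 5.4627 − 1.0 = 4.4627, limited to 1 d.p. → 2 s.f.
Carrying full precision, 129.3142 ÷ 4.4627 = 28.9766733144…; keep min(4, 2) = 2 s.f.
Rounded to 2 significant figures: 29.

29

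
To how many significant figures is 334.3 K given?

334.3: every digit is nonzero and significant.

4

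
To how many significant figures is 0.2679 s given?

0.2679: leading zeros are not significant.

4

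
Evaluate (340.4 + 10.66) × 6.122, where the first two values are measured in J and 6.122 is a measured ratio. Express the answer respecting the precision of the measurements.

2149 J

340.4 J + 10.66 J = 351.06 J; the sum is limited to 1 decimal place (4 s.f.).
Carrying full precision, 351.06 × 6.122 = 2149.18932 J; 6.122 has 4 s.f., so the result keeps min(4, 4) = 4 s.f.
Rounded to 4 significant figures: 2149 J.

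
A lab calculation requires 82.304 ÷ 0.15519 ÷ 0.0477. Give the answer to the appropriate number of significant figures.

1.11 × 10^4

82.304 ÷ 0.15519 ÷ 0.0477 = 11118.31132…
Multiplication/division keeps the fewest significant figures: 82.304 → 5 s.f., 0.15519 → 5 s.f., 0.0477 → 3 s.f.; limit is 3.
Rounded to 3 significant figures: 1.11 × 10^4.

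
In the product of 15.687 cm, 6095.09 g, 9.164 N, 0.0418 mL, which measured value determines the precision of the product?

15.687 cm → 5 s.f.; 6095.09 g → 6 s.f.; 9.164 N → 4 s.f.; 0.0418 mL → 3 s.f.
The fewest is 3 significant figures, from 0.0418 mL.

0.0418 mL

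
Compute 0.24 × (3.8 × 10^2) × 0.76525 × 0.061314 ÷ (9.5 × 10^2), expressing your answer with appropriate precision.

0.24 × (3.8 × 10^2) × 0.76525 × 0.061314 ÷ (9.5 × 10^2) = 0.004504371696
Multiplication/division keeps the fewest significant figures: 0.24 → 2 s.f., 3.8 × 10^2 → 2 s.f., 0.76525 → 5 s.f., 0.061314 → 5 s.f., 9.5 × 10^2 → 2 s.f.; limit is 2.
Rounded to 2 significant figures: 0.0045.

0.0045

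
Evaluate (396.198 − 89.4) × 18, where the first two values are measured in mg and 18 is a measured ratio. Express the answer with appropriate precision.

396.198 mg − 89.4 mg = 306.798 mg; the difference is limited to 1 decimal place (4 s.f.).
Carrying full precision, 306.798 × 18 = 5522.364 mg; 18 has 2 s.f., so the result keeps min(4, 2) = 2 s.f.
Rounded to 2 significant figures: 5.5 × 10³ mg.

5.5 × 10³ mg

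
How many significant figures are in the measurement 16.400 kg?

16.400: trailing zeros after a decimal point are significant.

5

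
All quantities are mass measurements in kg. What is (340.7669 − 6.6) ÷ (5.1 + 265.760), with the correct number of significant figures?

340.7669 − 6.6 = 334.1669, limited to 1 d.p. → 4 s.f.; 5.1 + 265.760 = 270.860, limited to 1 d.p. → 4 s.f.
Carrying full precision, 334.1669 ÷ 270.860 = 1.23372554087…; keep min(4, 4) = 4 s.f.
Rounded to 4 significant figures: 1.234.

1.234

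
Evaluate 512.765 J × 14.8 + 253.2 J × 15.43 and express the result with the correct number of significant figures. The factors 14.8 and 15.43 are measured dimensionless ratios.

1.150 × 10^4 J

512.765 × 14.8 = 7588.922 → 7.59 × 10^3 J (3 s.f., last digit at the 10^1 place).
253.2 × 15.43 = 3906.876 → 3907 J (4 s.f., last digit at the 10^0 place).
Sum: 11495.798 J; keep the coarser place, 10^1.
Result: 1.150 × 10^4 J.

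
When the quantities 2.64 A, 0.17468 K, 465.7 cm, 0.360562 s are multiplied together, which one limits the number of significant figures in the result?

2.64 A → 3 s.f.; 0.17468 K → 5 s.f.; 465.7 cm → 4 s.f.; 0.360562 s → 6 s.f.
The fewest is 3 significant figures, from 2.64 A.

2.64 A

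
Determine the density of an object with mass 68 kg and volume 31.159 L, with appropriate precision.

2.2 kg/L

density = 68 kg ÷ 31.159 L = 2.18235501781… kg/L.
68 has 2 significant figures; 31.159 has 5.
Division/multiplication keeps the fewest: 2 significant figures.
Rounded: 2.2 kg/L.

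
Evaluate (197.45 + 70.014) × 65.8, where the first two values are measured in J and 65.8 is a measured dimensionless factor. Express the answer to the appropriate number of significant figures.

197.45 J + 70.014 J = 267.464 J; the sum is limited to 2 decimal places (5 s.f.).
Carrying full precision, 267.464 × 65.8 = 17599.1312 J; 65.8 has 3 s.f., so the result keeps min(5, 3) = 3 s.f.
Rounded to 3 significant figures: 1.76 × 10^4 J.

1.76 × 10^4 J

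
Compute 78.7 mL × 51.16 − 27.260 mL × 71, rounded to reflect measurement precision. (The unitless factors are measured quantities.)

2.1 × 10^3 mL

78.7 × 51.16 = 4026.292 → 4.03 × 10^3 mL (3 s.f., last digit at the 10^1 place).
27.260 × 71 = 1935.46 → 1.9 × 10^3 mL (2 s.f., last digit at the 10^2 place).
Difference: 2090.832 mL; keep the coarser place, 10^2.
Result: 2.1 × 10^3 mL.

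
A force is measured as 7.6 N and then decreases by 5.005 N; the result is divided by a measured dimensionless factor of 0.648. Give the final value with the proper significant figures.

4.0 N

7.6 N − 5.005 N = 2.595 N; the difference is limited to 1 decimal place (2 s.f.).
Carrying full precision, 2.595 ÷ 0.648 = 4.00462962963… N; 0.648 has 3 s.f., so the result keeps min(2, 3) = 2 s.f.
Rounded to 2 significant figures: 4.0 N.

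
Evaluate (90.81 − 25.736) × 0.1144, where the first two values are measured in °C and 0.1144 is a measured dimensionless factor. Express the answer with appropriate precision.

7.444 °C

90.81 °C − 25.736 °C = 65.074 °C; the difference is limited to 2 decimal places (4 s.f.).
Carrying full precision, 65.074 × 0.1144 = 7.4444656 °C; 0.1144 has 4 s.f., so the result keeps min(4, 4) = 4 s.f.
Rounded to 4 significant figures: 7.444 °C.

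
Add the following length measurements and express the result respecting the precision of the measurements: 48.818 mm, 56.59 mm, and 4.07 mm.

109.48 mm

48.818 mm + 56.59 mm + 4.07 mm = 109.478 mm.
Addition/subtraction keeps the fewest decimal places: 48.818 → 3 decimal places, 56.59 → 2 decimal places, 4.07 → 2 decimal places; limit is 2.
Rounded to 2 decimal places: 109.48 mm.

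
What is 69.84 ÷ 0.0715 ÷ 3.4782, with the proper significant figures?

69.84 ÷ 0.0715 ÷ 3.4782 = 280.830089352…
Multiplication/division keeps the fewest significant figures: 69.84 → 4 s.f., 0.0715 → 3 s.f., 3.4782 → 5 s.f.; limit is 3.
Rounded to 3 significant figures: 281.

281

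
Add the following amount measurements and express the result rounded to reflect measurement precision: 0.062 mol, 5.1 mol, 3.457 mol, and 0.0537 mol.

0.062 mol + 5.1 mol + 3.457 mol + 0.0537 mol = 8.6727 mol.
Addition/subtraction keeps the fewest decimal places: 0.062 → 3 decimal places, 5.1 → 1 decimal place, 3.457 → 3 decimal places, 0.0537 → 4 decimal places; limit is 1.
Rounded to 1 decimal place: 8.7 mol.

8.7 mol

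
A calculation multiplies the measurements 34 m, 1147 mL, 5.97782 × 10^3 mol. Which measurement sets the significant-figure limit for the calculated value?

34 m

34 m → 2 s.f.; 1147 mL → 4 s.f.; 5.97782 × 10^3 mol → 6 s.f.
The fewest is 2 significant figures, from 34 m.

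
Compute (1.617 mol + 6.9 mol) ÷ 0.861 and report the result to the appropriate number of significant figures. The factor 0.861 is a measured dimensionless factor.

1.617 mol + 6.9 mol = 8.517 mol; the sum is limited to 1 decimal place (2 s.f.).
Carrying full precision, 8.517 ÷ 0.861 = 9.89198606272… mol; 0.861 has 3 s.f., so the result keeps min(2, 3) = 2 s.f.
Rounded to 2 significant figures: 9.9 mol.

9.9 mol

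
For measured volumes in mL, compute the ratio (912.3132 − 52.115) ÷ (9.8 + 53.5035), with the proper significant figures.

912.3132 − 52.115 = 860.1982, limited to 3 d.p. → 6 s.f.; 9.8 + 53.5035 = 63.3035, limited to 1 d.p. → 3 s.f.
Carrying full precision, 860.1982 ÷ 63.3035 = 13.5884777303…; keep min(6, 3) = 3 s.f.
Rounded to 3 significant figures: 13.6.

13.6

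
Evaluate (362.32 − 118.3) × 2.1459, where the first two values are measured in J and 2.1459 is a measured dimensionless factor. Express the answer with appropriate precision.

362.32 J − 118.3 J = 244.02 J; the difference is limited to 1 decimal place (4 s.f.).
Carrying full precision, 244.02 × 2.1459 = 523.642518 J; 2.1459 has 5 s.f., so the result keeps min(4, 5) = 4 s.f.
Rounded to 4 significant figures: 523.6 J.

523.6 J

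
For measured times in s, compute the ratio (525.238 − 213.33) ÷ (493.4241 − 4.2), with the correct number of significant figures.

0.6376

525.238 − 213.33 = 311.908, limited to 2 d.p. → 5 s.f.; 493.4241 − 4.2 = 489.2241, limited to 1 d.p. → 4 s.f.
Carrying full precision, 311.908 ÷ 489.2241 = 0.63755648996…; keep min(5, 4) = 4 s.f.
Rounded to 4 significant figures: 0.6376.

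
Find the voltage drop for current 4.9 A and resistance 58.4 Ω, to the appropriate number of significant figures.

2.9 × 10² V

voltage drop = 4.9 A × 58.4 Ω = 286.16 V.
4.9 has 2 significant figures; 58.4 has 3.
Division/multiplication keeps the fewest: 2 significant figures.
Rounded: 2.9 × 10² V.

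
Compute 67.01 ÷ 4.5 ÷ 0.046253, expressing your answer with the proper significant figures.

3.2 × 10^2

67.01 ÷ 4.5 ÷ 0.046253 = 321.949086786…
Multiplication/division keeps the fewest significant figures: 67.01 → 4 s.f., 4.5 → 2 s.f., 0.046253 → 5 s.f.; limit is 2.
Rounded to 2 significant figures: 3.2 × 10^2.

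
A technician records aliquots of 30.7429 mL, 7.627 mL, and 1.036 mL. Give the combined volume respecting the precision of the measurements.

30.7429 mL + 7.627 mL + 1.036 mL = 39.4059 mL.
Addition/subtraction keeps the fewest decimal places: 30.7429 → 4 decimal places, 7.627 → 3 decimal places, 1.036 → 3 decimal places; limit is 3.
Rounded to 3 decimal places: 39.406 mL.

39.406 mL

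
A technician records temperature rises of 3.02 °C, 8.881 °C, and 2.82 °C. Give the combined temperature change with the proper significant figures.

3.02 °C + 8.881 °C + 2.82 °C = 14.721 °C.
Addition/subtraction keeps the fewest decimal places: 3.02 → 2 decimal places, 8.881 → 3 decimal places, 2.82 → 2 decimal places; limit is 2.
Rounded to 2 decimal places: 14.72 °C.

14.72 °C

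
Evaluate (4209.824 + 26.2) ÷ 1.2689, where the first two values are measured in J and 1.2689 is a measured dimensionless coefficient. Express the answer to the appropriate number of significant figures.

3338.3 J

4209.824 J + 26.2 J = 4236.024 J; the sum is limited to 1 decimal place (5 s.f.).
Carrying full precision, 4236.024 ÷ 1.2689 = 3338.34344708… J; 1.2689 has 5 s.f., so the result keeps min(5, 5) = 5 s.f.
Rounded to 5 significant figures: 3338.3 J.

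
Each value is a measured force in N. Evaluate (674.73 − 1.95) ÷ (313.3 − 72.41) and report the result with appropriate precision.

674.73 − 1.95 = 672.78, limited to 2 d.p. → 5 s.f.; 313.3 − 72.41 = 240.89, limited to 1 d.p. → 4 s.f.
Carrying full precision, 672.78 ÷ 240.89 = 2.79289302171…; keep min(5, 4) = 4 s.f.
Rounded to 4 significant figures: 2.793.

2.793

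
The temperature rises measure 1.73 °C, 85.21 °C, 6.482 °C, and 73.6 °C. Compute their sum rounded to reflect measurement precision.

167.0 °C

1.73 °C + 85.21 °C + 6.482 °C + 73.6 °C = 167.022 °C.
Addition/subtraction keeps the fewest decimal places: 1.73 → 2 decimal places, 85.21 → 2 decimal places, 6.482 → 3 decimal places, 73.6 → 1 decimal place; limit is 1.
Rounded to 1 decimal place: 167.0 °C.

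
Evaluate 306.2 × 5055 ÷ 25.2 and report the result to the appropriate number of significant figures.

6.14 × 10^4

306.2 × 5055 ÷ 25.2 = 61422.2619048…
Multiplication/division keeps the fewest significant figures: 306.2 → 4 s.f., 5055 → 4 s.f., 25.2 → 3 s.f.; limit is 3.
Rounded to 3 significant figures: 6.14 × 10^4.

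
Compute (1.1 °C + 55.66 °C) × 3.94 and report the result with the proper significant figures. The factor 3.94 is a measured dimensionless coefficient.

224 °C

1.1 °C + 55.66 °C = 56.76 °C; the sum is limited to 1 decimal place (3 s.f.).
Carrying full precision, 56.76 × 3.94 = 223.6344 °C; 3.94 has 3 s.f., so the result keeps min(3, 3) = 3 s.f.
Rounded to 3 significant figures: 224 °C.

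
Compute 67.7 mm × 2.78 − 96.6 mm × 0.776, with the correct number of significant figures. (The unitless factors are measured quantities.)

113 mm

67.7 × 2.78 = 188.206 → 188 mm (3 s.f., last digit at the 10^0 place).
96.6 × 0.776 = 74.9616 → 75.0 mm (3 s.f., last digit at the 10^-1 place).
Difference: 113.2444 mm; keep the coarser place, 10^0.
Result: 113 mm.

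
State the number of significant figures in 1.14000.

6

1.14000: trailing zeros after a decimal point are significant.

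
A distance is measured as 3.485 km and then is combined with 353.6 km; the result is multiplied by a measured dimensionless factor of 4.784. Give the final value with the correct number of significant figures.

3.485 km + 353.6 km = 357.085 km; the sum is limited to 1 decimal place (4 s.f.).
Carrying full precision, 357.085 × 4.784 = 1708.29464 km; 4.784 has 4 s.f., so the result keeps min(4, 4) = 4 s.f.
Rounded to 4 significant figures: 1.708 × 10^3 km.

1.708 × 10^3 km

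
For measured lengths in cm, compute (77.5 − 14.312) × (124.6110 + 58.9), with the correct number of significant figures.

1.16 × 10^4 cm²

77.5 − 14.312 = 63.188, limited to 1 d.p. → 3 s.f.; 124.6110 + 58.9 = 183.5110, limited to 1 d.p. → 4 s.f.
Carrying full precision, 63.188 × 183.5110 = 11595.693068; keep min(3, 4) = 3 s.f.
Rounded to 3 significant figures: 1.16 × 10^4 cm².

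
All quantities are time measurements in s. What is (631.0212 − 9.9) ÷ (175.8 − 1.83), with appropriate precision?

3.570

631.0212 − 9.9 = 621.1212, limited to 1 d.p. → 4 s.f.; 175.8 − 1.83 = 173.97, limited to 1 d.p. → 4 s.f.
Carrying full precision, 621.1212 ÷ 173.97 = 3.57027763407…; keep min(4, 4) = 4 s.f.
Rounded to 4 significant figures: 3.570.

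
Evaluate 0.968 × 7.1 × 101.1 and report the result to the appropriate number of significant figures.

6.9 × 10²

0.968 × 7.1 × 101.1 = 694.84008
Multiplication/division keeps the fewest significant figures: 0.968 → 3 s.f., 7.1 → 2 s.f., 101.1 → 4 s.f.; limit is 2.
Rounded to 2 significant figures: 6.9 × 10².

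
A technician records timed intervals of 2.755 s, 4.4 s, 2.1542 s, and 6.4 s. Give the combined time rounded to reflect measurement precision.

2.755 s + 4.4 s + 2.1542 s + 6.4 s = 15.7092 s.
Addition/subtraction keeps the fewest decimal places: 2.755 → 3 decimal places, 4.4 → 1 decimal place, 2.1542 → 4 decimal places, 6.4 → 1 decimal place; limit is 1.
Rounded to 1 decimal place: 15.7 s.

15.7 s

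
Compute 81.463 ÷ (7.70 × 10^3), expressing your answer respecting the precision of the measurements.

1.06 × 10^-2

81.463 ÷ (7.70 × 10^3) = 0.0105796103896…
Multiplication/division keeps the fewest significant figures: 81.463 → 5 s.f., 7.70 × 10^3 → 3 s.f.; limit is 3.
Rounded to 3 significant figures: 1.06 × 10^-2.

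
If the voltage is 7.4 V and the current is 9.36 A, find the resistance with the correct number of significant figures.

0.79 Ω

resistance = 7.4 V ÷ 9.36 A = 0.790598290598… Ω.
7.4 has 2 significant figures; 9.36 has 3.
Division/multiplication keeps the fewest: 2 significant figures.
Rounded: 0.79 Ω.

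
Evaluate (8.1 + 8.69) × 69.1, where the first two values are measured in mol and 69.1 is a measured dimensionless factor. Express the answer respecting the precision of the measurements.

1.16 × 10³ mol

8.1 mol + 8.69 mol = 16.79 mol; the sum is limited to 1 decimal place (3 s.f.).
Carrying full precision, 16.79 × 69.1 = 1160.189 mol; 69.1 has 3 s.f., so the result keeps min(3, 3) = 3 s.f.
Rounded to 3 significant figures: 1.16 × 10³ mol.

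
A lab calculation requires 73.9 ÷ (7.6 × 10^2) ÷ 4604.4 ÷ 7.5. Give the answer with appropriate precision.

73.9 ÷ (7.6 × 10^2) ÷ 4604.4 ÷ 7.5 = 0.00000281576585021…
Multiplication/division keeps the fewest significant figures: 73.9 → 3 s.f., 7.6 × 10^2 → 2 s.f., 4604.4 → 5 s.f., 7.5 → 2 s.f.; limit is 2.
Rounded to 2 significant figures: 2.8 × 10^-6.

2.8 × 10^-6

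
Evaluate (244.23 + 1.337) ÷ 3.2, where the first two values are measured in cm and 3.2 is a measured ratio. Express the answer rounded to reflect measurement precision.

77 cm

244.23 cm + 1.337 cm = 245.567 cm; the sum is limited to 2 decimal places (5 s.f.).
Carrying full precision, 245.567 ÷ 3.2 = 76.7396875 cm; 3.2 has 2 s.f., so the result keeps min(5, 2) = 2 s.f.
Rounded to 2 significant figures: 77 cm.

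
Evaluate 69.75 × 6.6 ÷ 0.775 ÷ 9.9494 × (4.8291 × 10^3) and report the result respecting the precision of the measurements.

69.75 × 6.6 ÷ 0.775 ÷ 9.9494 × (4.8291 × 10^3) = 288307.375319…
Multiplication/division keeps the fewest significant figures: 69.75 → 4 s.f., 6.6 → 2 s.f., 0.775 → 3 s.f., 9.9494 → 5 s.f., 4.8291 × 10^3 → 5 s.f.; limit is 2.
Rounded to 2 significant figures: 2.9 × 10^5.

2.9 × 10^5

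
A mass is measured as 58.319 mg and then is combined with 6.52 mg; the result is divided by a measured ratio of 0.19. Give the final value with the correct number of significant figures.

3.4 × 10² mg

58.319 mg + 6.52 mg = 64.839 mg; the sum is limited to 2 decimal places (4 s.f.).
Carrying full precision, 64.839 ÷ 0.19 = 341.257894737… mg; 0.19 has 2 s.f., so the result keeps min(4, 2) = 2 s.f.
Rounded to 2 significant figures: 3.4 × 10² mg.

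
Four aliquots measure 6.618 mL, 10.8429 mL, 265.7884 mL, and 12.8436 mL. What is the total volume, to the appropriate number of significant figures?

6.618 mL + 10.8429 mL + 265.7884 mL + 12.8436 mL = 296.0929 mL.
Addition/subtraction keeps the fewest decimal places: 6.618 → 3 decimal places, 10.8429 → 4 decimal places, 265.7884 → 4 decimal places, 12.8436 → 4 decimal places; limit is 3.
Rounded to 3 decimal places: 296.093 mL.

296.093 mL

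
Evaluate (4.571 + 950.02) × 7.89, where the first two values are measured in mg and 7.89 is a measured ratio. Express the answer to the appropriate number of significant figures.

4.571 mg + 950.02 mg = 954.591 mg; the sum is limited to 2 decimal places (5 s.f.).
Carrying full precision, 954.591 × 7.89 = 7531.72299 mg; 7.89 has 3 s.f., so the result keeps min(5, 3) = 3 s.f.
Rounded to 3 significant figures: 7.53 × 10³ mg.

7.53 × 10³ mg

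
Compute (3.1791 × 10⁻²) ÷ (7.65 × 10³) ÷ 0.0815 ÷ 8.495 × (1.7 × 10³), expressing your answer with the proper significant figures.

0.010

(3.1791 × 10⁻²) ÷ (7.65 × 10³) ÷ 0.0815 ÷ 8.495 × (1.7 × 10³) = 0.0102040054838…
Multiplication/division keeps the fewest significant figures: 3.1791 × 10⁻² → 5 s.f., 7.65 × 10³ → 3 s.f., 0.0815 → 3 s.f., 8.495 → 4 s.f., 1.7 × 10³ → 2 s.f.; limit is 2.
Rounded to 2 significant figures: 0.010.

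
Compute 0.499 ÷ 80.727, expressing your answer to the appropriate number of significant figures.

0.00618

0.499 ÷ 80.727 = 0.00618132718917…
Multiplication/division keeps the fewest significant figures: 0.499 → 3 s.f., 80.727 → 5 s.f.; limit is 3.
Rounded to 3 significant figures: 0.00618.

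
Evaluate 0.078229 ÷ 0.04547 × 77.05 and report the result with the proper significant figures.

132.6

0.078229 ÷ 0.04547 × 77.05 = 132.560907192…
Multiplication/division keeps the fewest significant figures: 0.078229 → 5 s.f., 0.04547 → 4 s.f., 77.05 → 4 s.f.; limit is 4.
Rounded to 4 significant figures: 132.6.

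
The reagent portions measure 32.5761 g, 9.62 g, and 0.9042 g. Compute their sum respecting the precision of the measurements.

32.5761 g + 9.62 g + 0.9042 g = 43.1003 g.
Addition/subtraction keeps the fewest decimal places: 32.5761 → 4 decimal places, 9.62 → 2 decimal places, 0.9042 → 4 decimal places; limit is 2.
Rounded to 2 decimal places: 43.10 g.

43.10 g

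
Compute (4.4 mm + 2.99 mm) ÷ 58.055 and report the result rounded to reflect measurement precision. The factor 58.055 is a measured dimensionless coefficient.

1.3 × 10^-1 mm

4.4 mm + 2.99 mm = 7.39 mm; the sum is limited to 1 decimal place (2 s.f.).
Carrying full precision, 7.39 ÷ 58.055 = 0.127293084144… mm; 58.055 has 5 s.f., so the result keeps min(2, 5) = 2 s.f.
Rounded to 2 significant figures: 1.3 × 10^-1 mm.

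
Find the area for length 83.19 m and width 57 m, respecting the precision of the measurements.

area = 83.19 m × 57 m = 4741.83 m².
83.19 has 4 significant figures; 57 has 2.
Division/multiplication keeps the fewest: 2 significant figures.
Rounded: 4.7 × 10³ m².

4.7 × 10³ m²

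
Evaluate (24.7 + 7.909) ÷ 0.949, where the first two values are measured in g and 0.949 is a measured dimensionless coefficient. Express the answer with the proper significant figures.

24.7 g + 7.909 g = 32.609 g; the sum is limited to 1 decimal place (3 s.f.).
Carrying full precision, 32.609 ÷ 0.949 = 34.3614330875… g; 0.949 has 3 s.f., so the result keeps min(3, 3) = 3 s.f.
Rounded to 3 significant figures: 34.4 g.

34.4 g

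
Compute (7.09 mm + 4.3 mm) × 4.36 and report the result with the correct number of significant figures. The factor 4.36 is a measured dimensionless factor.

7.09 mm + 4.3 mm = 11.39 mm; the sum is limited to 1 decimal place (3 s.f.).
Carrying full precision, 11.39 × 4.36 = 49.6604 mm; 4.36 has 3 s.f., so the result keeps min(3, 3) = 3 s.f.
Rounded to 3 significant figures: 49.7 mm.

49.7 mm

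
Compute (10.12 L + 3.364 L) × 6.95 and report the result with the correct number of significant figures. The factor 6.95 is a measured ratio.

93.7 L

10.12 L + 3.364 L = 13.484 L; the sum is limited to 2 decimal places (4 s.f.).
Carrying full precision, 13.484 × 6.95 = 93.7138 L; 6.95 has 3 s.f., so the result keeps min(4, 3) = 3 s.f.
Rounded to 3 significant figures: 93.7 L.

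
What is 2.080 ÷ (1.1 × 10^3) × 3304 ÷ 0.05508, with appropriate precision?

1.1 × 10^2

2.080 ÷ (1.1 × 10^3) × 3304 ÷ 0.05508 = 113.42708127…
Multiplication/division keeps the fewest significant figures: 2.080 → 4 s.f., 1.1 × 10^3 → 2 s.f., 3304 → 4 s.f., 0.05508 → 4 s.f.; limit is 2.
Rounded to 2 significant figures: 1.1 × 10^2.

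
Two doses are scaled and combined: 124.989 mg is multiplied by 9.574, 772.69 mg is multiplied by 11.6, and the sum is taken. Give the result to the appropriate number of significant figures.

1.016 × 10⁴ mg

124.989 × 9.574 = 1196.644686 → 1197 mg (4 s.f., last digit at the 10^0 place).
772.69 × 11.6 = 8963.204 → 8.96 × 10³ mg (3 s.f., last digit at the 10^1 place).
Sum: 10159.848686 mg; keep the coarser place, 10^1.
Result: 1.016 × 10⁴ mg.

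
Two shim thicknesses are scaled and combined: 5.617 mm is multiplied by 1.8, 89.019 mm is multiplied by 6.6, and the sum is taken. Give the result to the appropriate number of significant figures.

6.0 × 10² mm

5.617 × 1.8 = 10.1106 → 10. mm (2 s.f., last digit at the 10^0 place).
89.019 × 6.6 = 587.5254 → 5.9 × 10² mm (2 s.f., last digit at the 10^1 place).
Sum: 597.636 mm; keep the coarser place, 10^1.
Result: 6.0 × 10² mm.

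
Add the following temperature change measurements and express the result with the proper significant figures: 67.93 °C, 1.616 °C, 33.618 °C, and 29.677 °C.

132.84 °C

67.93 °C + 1.616 °C + 33.618 °C + 29.677 °C = 132.841 °C.
Addition/subtraction keeps the fewest decimal places: 67.93 → 2 decimal places, 1.616 → 3 decimal places, 33.618 → 3 decimal places, 29.677 → 3 decimal places; limit is 2.
Rounded to 2 decimal places: 132.84 °C.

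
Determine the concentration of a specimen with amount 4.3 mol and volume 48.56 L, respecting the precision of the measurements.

concentration = 4.3 mol ÷ 48.56 L = 0.088550247117… mol/L.
4.3 has 2 significant figures; 48.56 has 4.
Division/multiplication keeps the fewest: 2 significant figures.
Rounded: 0.089 mol/L.

0.089 mol/L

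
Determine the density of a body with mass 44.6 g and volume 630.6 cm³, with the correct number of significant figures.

0.0707 g/cm³

density = 44.6 g ÷ 630.6 cm³ = 0.0707262924199… g/cm³.
44.6 has 3 significant figures; 630.6 has 4.
Division/multiplication keeps the fewest: 3 significant figures.
Rounded: 0.0707 g/cm³.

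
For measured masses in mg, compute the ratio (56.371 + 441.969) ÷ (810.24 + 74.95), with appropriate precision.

0.56298

56.371 + 441.969 = 498.340, limited to 3 d.p. → 6 s.f.; 810.24 + 74.95 = 885.19, limited to 2 d.p. → 5 s.f.
Carrying full precision, 498.340 ÷ 885.19 = 0.56297518047…; keep min(6, 5) = 5 s.f.
Rounded to 5 significant figures: 0.56298.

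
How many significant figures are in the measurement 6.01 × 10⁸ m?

3

6.01 × 10⁸: in scientific notation every digit of the coefficient is significant.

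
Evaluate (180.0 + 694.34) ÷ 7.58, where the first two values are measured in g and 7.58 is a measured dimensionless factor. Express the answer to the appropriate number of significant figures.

115 g

180.0 g + 694.34 g = 874.34 g; the sum is limited to 1 decimal place (4 s.f.).
Carrying full precision, 874.34 ÷ 7.58 = 115.34828496… g; 7.58 has 3 s.f., so the result keeps min(4, 3) = 3 s.f.
Rounded to 3 significant figures: 115 g.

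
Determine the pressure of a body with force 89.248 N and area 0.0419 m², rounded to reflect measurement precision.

2.13 × 10³ Pa

pressure = 89.248 N ÷ 0.0419 m² = 2130.02386635… Pa.
89.248 has 5 significant figures; 0.0419 has 3.
Division/multiplication keeps the fewest: 3 significant figures.
Rounded: 2.13 × 10³ Pa.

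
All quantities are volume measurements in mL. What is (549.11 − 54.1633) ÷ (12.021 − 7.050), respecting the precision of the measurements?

99.57

549.11 − 54.1633 = 494.9467, limited to 2 d.p. → 5 s.f.; 12.021 − 7.050 = 4.971, limited to 3 d.p. → 4 s.f.
Carrying full precision, 494.9467 ÷ 4.971 = 99.5668276001…; keep min(5, 4) = 4 s.f.
Rounded to 4 significant figures: 99.57.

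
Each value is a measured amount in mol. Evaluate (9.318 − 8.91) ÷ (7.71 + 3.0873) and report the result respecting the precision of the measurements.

3.8 × 10^-2

9.318 − 8.91 = 0.408, limited to 2 d.p. → 2 s.f.; 7.71 + 3.0873 = 10.7973, limited to 2 d.p. → 4 s.f.
Carrying full precision, 0.408 ÷ 10.7973 = 0.0377872245839…; keep min(2, 4) = 2 s.f.
Rounded to 2 significant figures: 3.8 × 10^-2.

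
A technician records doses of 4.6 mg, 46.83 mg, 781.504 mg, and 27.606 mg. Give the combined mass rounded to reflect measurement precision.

4.6 mg + 46.83 mg + 781.504 mg + 27.606 mg = 860.540 mg.
Addition/subtraction keeps the fewest decimal places: 4.6 → 1 decimal place, 46.83 → 2 decimal places, 781.504 → 3 decimal places, 27.606 → 3 decimal places; limit is 1.
Rounded to 1 decimal place: 860.5 mg.

860.5 mg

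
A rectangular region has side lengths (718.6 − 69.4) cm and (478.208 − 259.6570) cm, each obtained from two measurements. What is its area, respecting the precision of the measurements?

718.6 − 69.4 = 649.2, limited to 1 d.p. → 4 s.f.; 478.208 − 259.6570 = 218.5510, limited to 3 d.p. → 6 s.f.
Carrying full precision, 649.2 × 218.5510 = 141883.3092; keep min(4, 6) = 4 s.f.
Rounded to 4 significant figures: 1.419 × 10^5 cm².

1.419 × 10^5 cm²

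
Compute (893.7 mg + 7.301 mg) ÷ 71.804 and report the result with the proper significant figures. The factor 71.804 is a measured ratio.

12.55 mg

893.7 mg + 7.301 mg = 901.001 mg; the sum is limited to 1 decimal place (4 s.f.).
Carrying full precision, 901.001 ÷ 71.804 = 12.5480613893… mg; 71.804 has 5 s.f., so the result keeps min(4, 5) = 4 s.f.
Rounded to 4 significant figures: 12.55 mg.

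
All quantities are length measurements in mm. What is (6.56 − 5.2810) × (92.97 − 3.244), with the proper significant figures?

115 mm²

6.56 − 5.2810 = 1.2790, limited to 2 d.p. → 3 s.f.; 92.97 − 3.244 = 89.726, limited to 2 d.p. → 4 s.f.
Carrying full precision, 1.2790 × 89.726 = 114.759554; keep min(3, 4) = 3 s.f.
Rounded to 3 significant figures: 115 mm².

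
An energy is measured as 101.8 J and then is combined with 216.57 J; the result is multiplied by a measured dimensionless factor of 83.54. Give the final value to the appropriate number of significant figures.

2.660 × 10^4 J

101.8 J + 216.57 J = 318.37 J; the sum is limited to 1 decimal place (4 s.f.).
Carrying full precision, 318.37 × 83.54 = 26596.6298 J; 83.54 has 4 s.f., so the result keeps min(4, 4) = 4 s.f.
Rounded to 4 significant figures: 2.660 × 10^4 J.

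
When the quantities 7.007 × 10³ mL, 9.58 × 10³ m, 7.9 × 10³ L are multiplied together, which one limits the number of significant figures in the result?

7.007 × 10³ mL → 4 s.f.; 9.58 × 10³ m → 3 s.f.; 7.9 × 10³ L → 2 s.f.
The fewest is 2 significant figures, from 7.9 × 10³ L.

7.9 × 10³ L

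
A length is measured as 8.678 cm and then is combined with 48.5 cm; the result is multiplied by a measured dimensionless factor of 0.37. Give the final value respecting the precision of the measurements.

8.678 cm + 48.5 cm = 57.178 cm; the sum is limited to 1 decimal place (3 s.f.).
Carrying full precision, 57.178 × 0.37 = 21.15586 cm; 0.37 has 2 s.f., so the result keeps min(3, 2) = 2 s.f.
Rounded to 2 significant figures: 21 cm.

21 cm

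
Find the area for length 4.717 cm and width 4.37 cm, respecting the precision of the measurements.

20.6 cm²

area = 4.717 cm × 4.37 cm = 20.61329 cm².
4.717 has 4 significant figures; 4.37 has 3.
Division/multiplication keeps the fewest: 3 significant figures.
Rounded: 20.6 cm².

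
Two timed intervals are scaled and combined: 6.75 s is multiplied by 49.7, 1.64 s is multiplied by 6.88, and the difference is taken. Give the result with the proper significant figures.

324 s

6.75 × 49.7 = 335.475 → 335 s (3 s.f., last digit at the 10^0 place).
1.64 × 6.88 = 11.2832 → 11.3 s (3 s.f., last digit at the 10^-1 place).
Difference: 324.1918 s; keep the coarser place, 10^0.
Result: 324 s.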